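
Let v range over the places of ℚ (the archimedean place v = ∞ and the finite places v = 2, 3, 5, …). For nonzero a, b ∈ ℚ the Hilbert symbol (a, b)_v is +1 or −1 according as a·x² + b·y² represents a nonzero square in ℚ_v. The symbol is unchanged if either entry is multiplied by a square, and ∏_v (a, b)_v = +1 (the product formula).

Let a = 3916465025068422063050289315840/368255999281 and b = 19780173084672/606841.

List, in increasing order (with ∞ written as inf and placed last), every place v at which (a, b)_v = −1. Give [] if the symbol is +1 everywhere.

Mod squares: a ≡ 10010, b ≡ 238. Check v ∈ {∞, 2, 3, 5, 7, 11, 13, 17, 19, 41}.
v=2: v_2(a)=23, v_2(b)=11; units ≡ 5, 7 (mod 8); ε·ε+αω+βω = 0·1+23·0+11·1 ≡ 1  ⇒  (a,b)_2 = -1.
v=∞: 10010 > 0 and 238 > 0  ⇒  (a,b)_∞ = +1.
v=3: a=3^8·(≡2), b=3^4·(≡1) mod 3; (2|3)=-1, (1|3)=+1; (−1)^{8·4·1}·(-1)^4·(+1)^8 = +1.
v=11: a=11^5·(≡6), b=11^2·(≡8) mod 11; (6|11)=-1, (8|11)=-1; (−1)^{5·2·5}·(-1)^2·(-1)^5 = -1.
v=17: a=17^2·(≡6), b=17^1·(≡10) mod 17; (6|17)=-1, (10|17)=-1; (−1)^{2·1·8}·(-1)^1·(-1)^2 = -1.
v=41: a=41^-4·(≡24), b=41^-2·(≡2) mod 41; (24|41)=-1, (2|41)=+1; (−1)^{-4·-2·20}·(-1)^-2·(+1)^-4 = +1.
v=7: a=7^7·(≡4), b=7^3·(≡3) mod 7; (4|7)=+1, (3|7)=-1; (−1)^{7·3·3}·(+1)^3·(-1)^7 = +1.
v=5: a=5^1·(≡3), b=5^0·(≡2) mod 5; (3|5)=-1, (2|5)=-1; (−1)^{1·0·2}·(-1)^0·(-1)^1 = -1.
v=13: a=13^5·(≡1), b=13^2·(≡3) mod 13; (1|13)=+1, (3|13)=+1; (−1)^{5·2·6}·(+1)^2·(+1)^5 = +1.
v=19: a=19^-4·(≡16), b=19^-2·(≡18) mod 19; (16|19)=+1, (18|19)=-1; (−1)^{-4·-2·9}·(+1)^-2·(-1)^-4 = +1.
|Ram(10010, 238)| = 4, even; anisotropic at {2, 5, 11, 17}.

[2, 5, 11, 17]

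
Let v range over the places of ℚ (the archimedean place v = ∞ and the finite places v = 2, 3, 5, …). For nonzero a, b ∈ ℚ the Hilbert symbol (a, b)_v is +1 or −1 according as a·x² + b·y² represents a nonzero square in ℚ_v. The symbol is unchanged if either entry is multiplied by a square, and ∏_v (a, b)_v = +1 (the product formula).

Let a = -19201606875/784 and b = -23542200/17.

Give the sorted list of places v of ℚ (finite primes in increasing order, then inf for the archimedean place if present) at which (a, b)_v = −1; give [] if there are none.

(a, b) ≡ (-451, -444686) mod (ℚ^×)²; places V = {2, 3, 5, 7, 11, 17, 29, 41, ∞}.
(a,b)_5: α=4, u≡1; β=2, v≡1 (mod 5); (1|5)=+1, (1|5)=+1; sign (−1)^0·+1^2·+1^4 = +1.
(a,b)_29: α=2, u≡28; β=1, v≡22 (mod 29); (28|29)=+1, (22|29)=+1; sign (−1)^0·+1^1·+1^2 = +1.
(a,b)_17: α=0, u≡2; β=-1, v≡12 (mod 17); (2|17)=+1, (12|17)=-1; sign (−1)^0·+1^-1·-1^0 = +1.
(a,b)_7: α=-2, u≡2; β=0, v≡6 (mod 7); (2|7)=+1, (6|7)=-1; sign (−1)^0·+1^0·-1^-2 = +1.
(a,b)_2: α=-4, β=3; u≡5, v≡1 (mod 8); ε(u)ε(v)=0·0, αω(v)=-4·0, βω(u)=3·1; sum ≡ 1  ⇒  -1.
(a,b)_41: α=1, u≡11; β=1, v≡22 (mod 41); (11|41)=-1, (22|41)=-1; sign (−1)^0·-1^1·-1^1 = +1.
(a,b)_3: α=4, u≡2; β=2, v≡1 (mod 3); (2|3)=-1, (1|3)=+1; sign (−1)^0·-1^2·+1^4 = +1.
(a,b)_11: α=1, u≡4; β=1, v≡8 (mod 11); (4|11)=+1, (8|11)=-1; sign (−1)^1·+1^1·-1^1 = +1.
(a,b)_∞: sgn(-451)=−, sgn(-444686)=−, so -1.
Ram(-451, -444686) = {2, ∞}; no ℚ_2-point on the conic.

[2, inf]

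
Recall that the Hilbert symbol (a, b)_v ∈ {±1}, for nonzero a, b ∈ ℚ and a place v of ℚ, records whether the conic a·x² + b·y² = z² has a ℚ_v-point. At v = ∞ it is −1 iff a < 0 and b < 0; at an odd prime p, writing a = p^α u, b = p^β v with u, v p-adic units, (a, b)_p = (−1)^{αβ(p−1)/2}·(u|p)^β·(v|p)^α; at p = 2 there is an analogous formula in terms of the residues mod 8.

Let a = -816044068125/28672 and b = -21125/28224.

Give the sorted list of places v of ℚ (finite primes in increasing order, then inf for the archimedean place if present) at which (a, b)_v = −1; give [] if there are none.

(a, b) ≡ (-667667, -5) mod (ℚ^×)²; places V = {2, 3, 5, 7, 11, 13, 23, 29, ∞}.
(a,b)_13: α=3, u≡9; β=2, v≡5 (mod 13); (9|13)=+1, (5|13)=-1; sign (−1)^0·+1^2·-1^3 = -1.
(a,b)_3: α=4, u≡1; β=-2, v≡1 (mod 3); (1|3)=+1, (1|3)=+1; sign (−1)^0·+1^-2·+1^4 = +1.
(a,b)_∞: sgn(-667667)=−, sgn(-5)=−, so -1.
(a,b)_11: α=1, u≡5; β=0, v≡8 (mod 11); (5|11)=+1, (8|11)=-1; sign (−1)^0·+1^0·-1^1 = -1.
(a,b)_23: α=1, u≡15; β=0, v≡4 (mod 23); (15|23)=-1, (4|23)=+1; sign (−1)^0·-1^0·+1^1 = +1.
(a,b)_29: α=1, u≡2; β=0, v≡23 (mod 29); (2|29)=-1, (23|29)=+1; sign (−1)^0·-1^0·+1^1 = +1.
(a,b)_2: α=-12, β=-6; u≡5, v≡3 (mod 8); ε(u)ε(v)=0·1, αω(v)=-12·1, βω(u)=-6·1; sum ≡ 0  ⇒  +1.
(a,b)_5: α=4, u≡3; β=3, v≡4 (mod 5); (3|5)=-1, (4|5)=+1; sign (−1)^0·-1^3·+1^4 = -1.
(a,b)_7: α=-1, u≡1; β=-2, v≡4 (mod 7); (1|7)=+1, (4|7)=+1; sign (−1)^0·+1^-2·+1^-1 = +1.
Ram(-667667, -5) = {5, 11, 13, ∞}; no ℚ_5-point on the conic.

[5, 11, 13, inf]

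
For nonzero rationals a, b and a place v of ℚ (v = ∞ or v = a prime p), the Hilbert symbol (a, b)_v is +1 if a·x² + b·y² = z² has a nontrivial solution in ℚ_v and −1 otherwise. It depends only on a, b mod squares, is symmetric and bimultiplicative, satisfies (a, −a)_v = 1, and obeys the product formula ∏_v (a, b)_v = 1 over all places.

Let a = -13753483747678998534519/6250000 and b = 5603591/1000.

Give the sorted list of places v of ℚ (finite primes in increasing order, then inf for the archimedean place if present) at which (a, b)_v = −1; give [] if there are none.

Mod squares: a ≡ -231, b ≡ 1190. Check v ∈ {∞, 2, 3, 5, 7, 11, 17, 31}.
v=11: a=11^1·(≡1), b=11^0·(≡7) mod 11; (1|11)=+1, (7|11)=-1; (−1)^{1·0·5}·(+1)^0·(-1)^1 = -1.
v=3: a=3^9·(≡1), b=3^0·(≡2) mod 3; (1|3)=+1, (2|3)=-1; (−1)^{9·0·1}·(+1)^0·(-1)^9 = -1.
v=∞: -231 < 0 and 1190 > 0  ⇒  (a,b)_∞ = +1.
v=31: a=31^4·(≡30), b=31^2·(≡12) mod 31; (30|31)=-1, (12|31)=-1; (−1)^{4·2·15}·(-1)^2·(-1)^4 = +1.
v=17: a=17^4·(≡14), b=17^1·(≡8) mod 17; (14|17)=-1, (8|17)=+1; (−1)^{4·1·8}·(-1)^1·(+1)^4 = -1.
v=5: a=5^-8·(≡1), b=5^-3·(≡2) mod 5; (1|5)=+1, (2|5)=-1; (−1)^{-8·-3·2}·(+1)^-3·(-1)^-8 = +1.
v=2: v_2(a)=-4, v_2(b)=-3; units ≡ 1, 3 (mod 8); ε·ε+αω+βω = 0·1+-4·1+-3·0 ≡ 0  ⇒  (a,b)_2 = +1.
v=7: a=7^7·(≡1), b=7^3·(≡1) mod 7; (1|7)=+1, (1|7)=+1; (−1)^{7·3·3}·(+1)^3·(+1)^7 = -1.
|Ram(-231, 1190)| = 4, even; anisotropic at {3, 7, 11, 17}.

[3, 7, 11, 17]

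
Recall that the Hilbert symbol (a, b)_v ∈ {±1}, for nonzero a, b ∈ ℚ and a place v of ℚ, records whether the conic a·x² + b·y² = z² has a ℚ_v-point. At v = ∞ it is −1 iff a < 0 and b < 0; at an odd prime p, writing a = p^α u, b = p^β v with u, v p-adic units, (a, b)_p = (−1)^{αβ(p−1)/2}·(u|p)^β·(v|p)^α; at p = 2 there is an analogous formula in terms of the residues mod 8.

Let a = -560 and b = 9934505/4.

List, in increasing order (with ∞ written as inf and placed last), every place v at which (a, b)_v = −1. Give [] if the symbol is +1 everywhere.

[5, 23, 41, 43]

Mod squares: a ≡ -35, b ≡ 202745. Check v ∈ {∞, 2, 5, 7, 23, 41, 43}.
v=5: a=5^1·(≡3), b=5^1·(≡4) mod 5; (3|5)=-1, (4|5)=+1; (−1)^{1·1·2}·(-1)^1·(+1)^1 = -1.
v=23: a=23^0·(≡15), b=23^1·(≡16) mod 23; (15|23)=-1, (16|23)=+1; (−1)^{0·1·11}·(-1)^1·(+1)^0 = -1.
v=7: a=7^1·(≡4), b=7^2·(≡1) mod 7; (4|7)=+1, (1|7)=+1; (−1)^{1·2·3}·(+1)^2·(+1)^1 = +1.
v=2: v_2(a)=4, v_2(b)=-2; units ≡ 5, 1 (mod 8); ε·ε+αω+βω = 0·0+4·0+-2·1 ≡ 0  ⇒  (a,b)_2 = +1.
v=41: a=41^0·(≡14), b=41^1·(≡9) mod 41; (14|41)=-1, (9|41)=+1; (−1)^{0·1·20}·(-1)^1·(+1)^0 = -1.
v=43: a=43^0·(≡42), b=43^1·(≡42) mod 43; (42|43)=-1, (42|43)=-1; (−1)^{0·1·21}·(-1)^1·(-1)^0 = -1.
v=∞: -35 < 0 and 202745 > 0  ⇒  (a,b)_∞ = +1.
|Ram(-35, 202745)| = 4, even; anisotropic at {5, 23, 41, 43}.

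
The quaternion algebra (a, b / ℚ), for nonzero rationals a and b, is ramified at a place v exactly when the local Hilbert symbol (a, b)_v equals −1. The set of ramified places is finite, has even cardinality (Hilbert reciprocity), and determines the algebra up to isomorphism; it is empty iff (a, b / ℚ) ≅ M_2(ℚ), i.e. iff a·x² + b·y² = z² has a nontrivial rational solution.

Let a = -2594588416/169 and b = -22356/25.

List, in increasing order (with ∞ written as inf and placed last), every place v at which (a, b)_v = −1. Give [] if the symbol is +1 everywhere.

[3, inf]

Mod squares: a ≡ -391, b ≡ -69. Check v ∈ {∞, 2, 3, 5, 7, 13, 17, 23}.
v=17: a=17^1·(≡10), b=17^0·(≡2) mod 17; (10|17)=-1, (2|17)=+1; (−1)^{1·0·8}·(-1)^0·(+1)^1 = +1.
v=7: a=7^2·(≡2), b=7^0·(≡4) mod 7; (2|7)=+1, (4|7)=+1; (−1)^{2·0·3}·(+1)^0·(+1)^2 = +1.
v=3: a=3^0·(≡2), b=3^5·(≡1) mod 3; (2|3)=-1, (1|3)=+1; (−1)^{0·5·1}·(-1)^5·(+1)^0 = -1.
v=13: a=13^-2·(≡9), b=13^0·(≡9) mod 13; (9|13)=+1, (9|13)=+1; (−1)^{-2·0·6}·(+1)^0·(+1)^-2 = +1.
v=23: a=23^3·(≡1), b=23^1·(≡20) mod 23; (1|23)=+1, (20|23)=-1; (−1)^{3·1·11}·(+1)^1·(-1)^3 = +1.
v=5: a=5^0·(≡1), b=5^-2·(≡4) mod 5; (1|5)=+1, (4|5)=+1; (−1)^{0·-2·2}·(+1)^-2·(+1)^0 = +1.
v=2: v_2(a)=8, v_2(b)=2; units ≡ 1, 3 (mod 8); ε·ε+αω+βω = 0·1+8·1+2·0 ≡ 0  ⇒  (a,b)_2 = +1.
v=∞: -391 < 0 and -69 < 0  ⇒  (a,b)_∞ = -1.
(-391, -69 / ℚ) ramifies at {3, ∞}: a division algebra.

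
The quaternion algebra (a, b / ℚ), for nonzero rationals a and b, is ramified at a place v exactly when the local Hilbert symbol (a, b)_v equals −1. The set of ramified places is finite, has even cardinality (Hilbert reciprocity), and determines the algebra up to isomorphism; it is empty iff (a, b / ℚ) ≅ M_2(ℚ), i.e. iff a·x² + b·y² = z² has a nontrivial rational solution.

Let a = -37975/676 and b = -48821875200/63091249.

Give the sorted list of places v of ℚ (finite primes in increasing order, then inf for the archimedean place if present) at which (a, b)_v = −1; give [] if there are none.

[31, inf]

Mod squares: a ≡ -31, b ≡ -2. Check v ∈ {∞, 2, 3, 5, 7, 13, 31, 47}.
v=47: a=47^0·(≡34), b=47^-2·(≡38) mod 47; (34|47)=+1, (38|47)=-1; (−1)^{0·-2·23}·(+1)^-2·(-1)^0 = +1.
v=∞: -31 < 0 and -2 < 0  ⇒  (a,b)_∞ = -1.
v=13: a=13^-2·(≡6), b=13^-4·(≡7) mod 13; (6|13)=-1, (7|13)=-1; (−1)^{-2·-4·6}·(-1)^-4·(-1)^-2 = +1.
v=7: a=7^2·(≡4), b=7^2·(≡6) mod 7; (4|7)=+1, (6|7)=-1; (−1)^{2·2·3}·(+1)^2·(-1)^2 = +1.
v=31: a=31^1·(≡13), b=31^2·(≡26) mod 31; (13|31)=-1, (26|31)=-1; (−1)^{1·2·15}·(-1)^2·(-1)^1 = -1.
v=3: a=3^0·(≡2), b=3^4·(≡1) mod 3; (2|3)=-1, (1|3)=+1; (−1)^{0·4·1}·(-1)^4·(+1)^0 = +1.
v=5: a=5^2·(≡1), b=5^2·(≡3) mod 5; (1|5)=+1, (3|5)=-1; (−1)^{2·2·2}·(+1)^2·(-1)^2 = +1.
v=2: v_2(a)=-2, v_2(b)=9; units ≡ 1, 7 (mod 8); ε·ε+αω+βω = 0·1+-2·0+9·0 ≡ 0  ⇒  (a,b)_2 = +1.
(-31, -2 / ℚ) ramifies at {31, ∞}: a division algebra.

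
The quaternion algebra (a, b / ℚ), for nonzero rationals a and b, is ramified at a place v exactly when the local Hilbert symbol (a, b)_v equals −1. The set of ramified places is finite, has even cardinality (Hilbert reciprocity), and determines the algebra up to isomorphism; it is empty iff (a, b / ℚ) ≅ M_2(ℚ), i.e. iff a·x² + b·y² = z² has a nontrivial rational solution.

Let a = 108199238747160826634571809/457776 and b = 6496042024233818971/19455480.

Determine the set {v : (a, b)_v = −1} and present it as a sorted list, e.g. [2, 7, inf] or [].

[2, 11, 17, 43]

(a, b) ≡ (9643051, 35530) mod (ℚ^×)²; places V = {2, 3, 5, 11, 17, 19, 23, 29, 37, 43, ∞}.
(a,b)_11: α=-1, u≡8; β=-1, v≡2 (mod 11); (8|11)=-1, (2|11)=-1; sign (−1)^1·-1^-1·-1^-1 = -1.
(a,b)_2: α=-4, β=-3; u≡3, v≡5 (mod 8); ε(u)ε(v)=1·0, αω(v)=-4·1, βω(u)=-3·1; sum ≡ 1  ⇒  -1.
(a,b)_37: α=3, u≡8; β=2, v≡1 (mod 37); (8|37)=-1, (1|37)=+1; sign (−1)^0·-1^2·+1^3 = +1.
(a,b)_17: α=-2, u≡12; β=-3, v≡8 (mod 17); (12|17)=-1, (8|17)=+1; sign (−1)^0·-1^-3·+1^-2 = -1.
(a,b)_5: α=0, u≡4; β=-1, v≡1 (mod 5); (4|5)=+1, (1|5)=+1; sign (−1)^0·+1^-1·+1^0 = +1.
(a,b)_3: α=-2, u≡1; β=-2, v≡1 (mod 3); (1|3)=+1, (1|3)=+1; sign (−1)^0·+1^-2·+1^-2 = +1.
(a,b)_29: α=5, u≡20; β=4, v≡16 (mod 29); (20|29)=+1, (16|29)=+1; sign (−1)^0·+1^4·+1^5 = +1.
(a,b)_19: α=5, u≡11; β=3, v≡10 (mod 19); (11|19)=+1, (10|19)=-1; sign (−1)^1·+1^3·-1^5 = +1.
(a,b)_43: α=3, u≡30; β=2, v≡22 (mod 43); (30|43)=-1, (22|43)=-1; sign (−1)^0·-1^2·-1^3 = -1.
(a,b)_∞: sgn(9643051)=+, sgn(35530)=+, so +1.
(a,b)_23: α=2, u≡4; β=2, v≡18 (mod 23); (4|23)=+1, (18|23)=+1; sign (−1)^0·+1^2·+1^2 = +1.
Ram(9643051, 35530) = {2, 11, 17, 43}; no ℚ_2-point on the conic.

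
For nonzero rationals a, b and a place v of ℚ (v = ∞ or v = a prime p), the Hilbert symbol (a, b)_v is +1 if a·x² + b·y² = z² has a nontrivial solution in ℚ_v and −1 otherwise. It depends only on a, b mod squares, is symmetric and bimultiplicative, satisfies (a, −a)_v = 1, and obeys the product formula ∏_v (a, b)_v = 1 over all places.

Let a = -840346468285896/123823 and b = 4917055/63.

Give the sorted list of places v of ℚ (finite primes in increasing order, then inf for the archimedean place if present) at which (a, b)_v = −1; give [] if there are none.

Mod squares: a ≡ -462, b ≡ 385. Check v ∈ {∞, 2, 3, 5, 7, 11, 13, 17, 19, 23}.
v=∞: -462 < 0 and 385 > 0  ⇒  (a,b)_∞ = +1.
v=3: a=3^7·(≡2), b=3^-2·(≡1) mod 3; (2|3)=-1, (1|3)=+1; (−1)^{7·-2·1}·(-1)^-2·(+1)^7 = +1.
v=17: a=17^2·(≡3), b=17^0·(≡5) mod 17; (3|17)=-1, (5|17)=-1; (−1)^{2·0·8}·(-1)^0·(-1)^2 = +1.
v=13: a=13^4·(≡2), b=13^2·(≡6) mod 13; (2|13)=-1, (6|13)=-1; (−1)^{4·2·6}·(-1)^2·(-1)^4 = +1.
v=7: a=7^-3·(≡4), b=7^-1·(≡5) mod 7; (4|7)=+1, (5|7)=-1; (−1)^{-3·-1·3}·(+1)^-1·(-1)^-3 = +1.
v=23: a=23^2·(≡22), b=23^2·(≡11) mod 23; (22|23)=-1, (11|23)=-1; (−1)^{2·2·11}·(-1)^2·(-1)^2 = +1.
v=2: v_2(a)=3, v_2(b)=0; units ≡ 1, 1 (mod 8); ε·ε+αω+βω = 0·0+3·0+0·0 ≡ 0  ⇒  (a,b)_2 = +1.
v=5: a=5^0·(≡3), b=5^1·(≡2) mod 5; (3|5)=-1, (2|5)=-1; (−1)^{0·1·2}·(-1)^1·(-1)^0 = -1.
v=11: a=11^1·(≡6), b=11^1·(≡8) mod 11; (6|11)=-1, (8|11)=-1; (−1)^{1·1·5}·(-1)^1·(-1)^1 = -1.
v=19: a=19^-2·(≡12), b=19^0·(≡17) mod 19; (12|19)=-1, (17|19)=+1; (−1)^{-2·0·9}·(-1)^0·(+1)^-2 = +1.
(-462, 385 / ℚ) ramifies at {5, 11}: a division algebra.

[5, 11]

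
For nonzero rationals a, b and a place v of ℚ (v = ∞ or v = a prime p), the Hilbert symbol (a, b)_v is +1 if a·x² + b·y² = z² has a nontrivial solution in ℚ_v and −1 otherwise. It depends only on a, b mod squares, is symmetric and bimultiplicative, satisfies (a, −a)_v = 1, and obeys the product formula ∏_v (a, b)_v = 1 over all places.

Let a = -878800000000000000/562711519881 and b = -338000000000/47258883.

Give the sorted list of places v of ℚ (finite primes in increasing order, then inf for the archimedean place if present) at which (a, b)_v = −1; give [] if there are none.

[3, 5, 13, inf]

Mod squares: a ≡ -13, b ≡ -15. Check v ∈ {∞, 2, 3, 5, 7, 13}.
v=3: a=3^-14·(≡2), b=3^-9·(≡1) mod 3; (2|3)=-1, (1|3)=+1; (−1)^{-14·-9·1}·(-1)^-9·(+1)^-14 = -1.
v=7: a=7^-6·(≡4), b=7^-4·(≡5) mod 7; (4|7)=+1, (5|7)=-1; (−1)^{-6·-4·3}·(+1)^-4·(-1)^-6 = +1.
v=13: a=13^3·(≡4), b=13^2·(≡6) mod 13; (4|13)=+1, (6|13)=-1; (−1)^{3·2·6}·(+1)^2·(-1)^3 = -1.
v=∞: -13 < 0 and -15 < 0  ⇒  (a,b)_∞ = -1.
v=5: a=5^14·(≡3), b=5^9·(≡3) mod 5; (3|5)=-1, (3|5)=-1; (−1)^{14·9·2}·(-1)^9·(-1)^14 = -1.
v=2: v_2(a)=16, v_2(b)=10; units ≡ 3, 1 (mod 8); ε·ε+αω+βω = 1·0+16·0+10·1 ≡ 0  ⇒  (a,b)_2 = +1.
(-13, -15 / ℚ) ramifies at {3, 5, 13, ∞}: a division algebra.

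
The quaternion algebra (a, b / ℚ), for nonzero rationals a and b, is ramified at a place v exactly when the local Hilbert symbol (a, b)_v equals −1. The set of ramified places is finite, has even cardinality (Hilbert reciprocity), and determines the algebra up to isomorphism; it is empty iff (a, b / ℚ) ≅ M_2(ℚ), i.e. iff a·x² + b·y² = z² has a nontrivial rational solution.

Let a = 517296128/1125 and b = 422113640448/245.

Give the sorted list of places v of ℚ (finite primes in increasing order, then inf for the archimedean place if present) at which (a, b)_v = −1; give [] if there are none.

[]

Mod squares: a ≡ 2185, b ≡ 111435. Check v ∈ {∞, 2, 3, 5, 7, 17, 19, 23}.
v=19: a=19^1·(≡6), b=19^1·(≡12) mod 19; (6|19)=+1, (12|19)=-1; (−1)^{1·1·9}·(+1)^1·(-1)^1 = +1.
v=23: a=23^1·(≡6), b=23^1·(≡5) mod 23; (6|23)=+1, (5|23)=-1; (−1)^{1·1·11}·(+1)^1·(-1)^1 = +1.
v=3: a=3^-2·(≡1), b=3^1·(≡2) mod 3; (1|3)=+1, (2|3)=-1; (−1)^{-2·1·1}·(+1)^1·(-1)^-2 = +1.
v=17: a=17^2·(≡13), b=17^3·(≡10) mod 17; (13|17)=+1, (10|17)=-1; (−1)^{2·3·8}·(+1)^3·(-1)^2 = +1.
v=5: a=5^-3·(≡2), b=5^-1·(≡2) mod 5; (2|5)=-1, (2|5)=-1; (−1)^{-3·-1·2}·(-1)^-1·(-1)^-3 = +1.
v=2: v_2(a)=12, v_2(b)=16; units ≡ 1, 3 (mod 8); ε·ε+αω+βω = 0·1+12·1+16·0 ≡ 0  ⇒  (a,b)_2 = +1.
v=7: a=7^0·(≡4), b=7^-2·(≡2) mod 7; (4|7)=+1, (2|7)=+1; (−1)^{0·-2·3}·(+1)^-2·(+1)^0 = +1.
v=∞: 2185 > 0 and 111435 > 0  ⇒  (a,b)_∞ = +1.
Ram(a, b) = ∅: the form 2185·x² + 111435·y² − z² is isotropic over every ℚ_v, so by Hasse–Minkowski it is isotropic over ℚ.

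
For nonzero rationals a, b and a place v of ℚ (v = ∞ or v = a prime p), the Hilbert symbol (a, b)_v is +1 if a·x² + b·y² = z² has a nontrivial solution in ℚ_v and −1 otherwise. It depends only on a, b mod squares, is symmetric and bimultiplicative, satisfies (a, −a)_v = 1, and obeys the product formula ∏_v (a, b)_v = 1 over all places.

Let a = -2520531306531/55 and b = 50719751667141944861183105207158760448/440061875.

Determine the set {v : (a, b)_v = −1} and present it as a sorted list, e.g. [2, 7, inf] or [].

(a, b) ≡ (-47912205, 3194147) mod (ℚ^×)²; places V = {2, 3, 5, 7, 11, 17, 19, 23, 29, 31, 37, ∞}.
(a,b)_∞: sgn(-47912205)=−, sgn(3194147)=+, so +1.
(a,b)_23: α=0, u≡7; β=-2, v≡14 (mod 23); (7|23)=-1, (14|23)=-1; sign (−1)^0·-1^-2·-1^0 = +1.
(a,b)_31: α=1, u≡21; β=5, v≡30 (mod 31); (21|31)=-1, (30|31)=-1; sign (−1)^1·-1^5·-1^1 = -1.
(a,b)_2: α=0, β=10; u≡3, v≡3 (mod 8); ε(u)ε(v)=1·1, αω(v)=0·1, βω(u)=10·1; sum ≡ 1  ⇒  -1.
(a,b)_19: α=1, u≡5; β=3, v≡1 (mod 19); (5|19)=+1, (1|19)=+1; sign (−1)^1·+1^3·+1^1 = -1.
(a,b)_29: α=1, u≡17; β=3, v≡28 (mod 29); (17|29)=-1, (28|29)=+1; sign (−1)^0·-1^3·+1^1 = -1.
(a,b)_17: α=1, u≡3; β=3, v≡3 (mod 17); (3|17)=-1, (3|17)=-1; sign (−1)^0·-1^3·-1^1 = +1.
(a,b)_37: α=0, u≡6; β=2, v≡33 (mod 37); (6|37)=-1, (33|37)=+1; sign (−1)^0·-1^2·+1^0 = +1.
(a,b)_11: α=-1, u≡3; β=-3, v≡10 (mod 11); (3|11)=+1, (10|11)=-1; sign (−1)^1·+1^-3·-1^-1 = +1.
(a,b)_7: α=2, u≡1; β=2, v≡6 (mod 7); (1|7)=+1, (6|7)=-1; sign (−1)^0·+1^2·-1^2 = +1.
(a,b)_5: α=-1, u≡4; β=-4, v≡2 (mod 5); (4|5)=+1, (2|5)=-1; sign (−1)^0·+1^-4·-1^-1 = -1.
(a,b)_3: α=11, u≡2; β=22, v≡2 (mod 3); (2|3)=-1, (2|3)=-1; sign (−1)^0·-1^22·-1^11 = -1.
(-47912205, 3194147 / ℚ) ramifies at {2, 3, 5, 19, 29, 31}: a division algebra.

[2, 3, 5, 19, 29, 31]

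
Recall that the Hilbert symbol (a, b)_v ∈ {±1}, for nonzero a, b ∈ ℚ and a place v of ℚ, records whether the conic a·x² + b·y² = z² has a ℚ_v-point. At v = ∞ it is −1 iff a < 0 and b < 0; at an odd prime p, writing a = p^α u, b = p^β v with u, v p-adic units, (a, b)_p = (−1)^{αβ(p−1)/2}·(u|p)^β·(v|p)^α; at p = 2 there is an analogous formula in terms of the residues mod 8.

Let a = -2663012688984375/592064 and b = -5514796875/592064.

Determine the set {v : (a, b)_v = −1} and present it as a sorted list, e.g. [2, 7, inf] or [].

Mod squares: a ≡ -15935205, b ≡ -33. Check v ∈ {∞, 2, 3, 5, 7, 11, 13, 17, 19, 23, 29}.
v=19: a=19^1·(≡18), b=19^0·(≡11) mod 19; (18|19)=-1, (11|19)=+1; (−1)^{1·0·9}·(-1)^0·(+1)^1 = +1.
v=5: a=5^7·(≡4), b=5^6·(≡2) mod 5; (4|5)=+1, (2|5)=-1; (−1)^{7·6·2}·(+1)^6·(-1)^7 = -1.
v=3: a=3^1·(≡2), b=3^1·(≡1) mod 3; (2|3)=-1, (1|3)=+1; (−1)^{1·1·1}·(-1)^1·(+1)^1 = +1.
v=29: a=29^-2·(≡4), b=29^-2·(≡20) mod 29; (4|29)=+1, (20|29)=+1; (−1)^{-2·-2·14}·(+1)^-2·(+1)^-2 = +1.
v=11: a=11^-1·(≡9), b=11^-1·(≡6) mod 11; (9|11)=+1, (6|11)=-1; (−1)^{-1·-1·5}·(+1)^-1·(-1)^-1 = +1.
v=7: a=7^6·(≡4), b=7^6·(≡1) mod 7; (4|7)=+1, (1|7)=+1; (−1)^{6·6·3}·(+1)^6·(+1)^6 = +1.
v=2: v_2(a)=-6, v_2(b)=-6; units ≡ 3, 7 (mod 8); ε·ε+αω+βω = 1·1+-6·0+-6·1 ≡ 1  ⇒  (a,b)_2 = -1.
v=23: a=23^1·(≡15), b=23^0·(≡2) mod 23; (15|23)=-1, (2|23)=+1; (−1)^{1·0·11}·(-1)^0·(+1)^1 = +1.
v=∞: -15935205 < 0 and -33 < 0  ⇒  (a,b)_∞ = -1.
v=17: a=17^1·(≡8), b=17^0·(≡13) mod 17; (8|17)=+1, (13|17)=+1; (−1)^{1·0·8}·(+1)^0·(+1)^1 = +1.
v=13: a=13^1·(≡8), b=13^0·(≡2) mod 13; (8|13)=-1, (2|13)=-1; (−1)^{1·0·6}·(-1)^0·(-1)^1 = -1.
(-15935205, -33 / ℚ) ramifies at {2, 5, 13, ∞}: a division algebra.

[2, 5, 13, inf]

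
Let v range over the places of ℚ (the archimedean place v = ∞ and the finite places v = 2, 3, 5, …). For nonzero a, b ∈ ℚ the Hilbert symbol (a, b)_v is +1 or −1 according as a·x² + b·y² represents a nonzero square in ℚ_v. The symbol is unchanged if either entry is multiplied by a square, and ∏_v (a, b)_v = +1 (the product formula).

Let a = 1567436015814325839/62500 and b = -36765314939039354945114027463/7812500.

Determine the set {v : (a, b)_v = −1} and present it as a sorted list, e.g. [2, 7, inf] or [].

[29, 37]

(a, b) ≡ (39, -6818915) mod (ℚ^×)²; places V = {2, 3, 5, 7, 13, 29, 31, 37, 41, ∞}.
(a,b)_29: α=2, u≡11; β=3, v≡14 (mod 29); (11|29)=-1, (14|29)=-1; sign (−1)^0·-1^3·-1^2 = -1.
(a,b)_31: α=2, u≡2; β=3, v≡17 (mod 31); (2|31)=+1, (17|31)=-1; sign (−1)^0·+1^3·-1^2 = +1.
(a,b)_3: α=3, u≡1; β=6, v≡1 (mod 3); (1|3)=+1, (1|3)=+1; sign (−1)^0·+1^6·+1^3 = +1.
(a,b)_41: α=2, u≡5; β=3, v≡15 (mod 41); (5|41)=+1, (15|41)=-1; sign (−1)^0·+1^3·-1^2 = +1.
(a,b)_13: α=1, u≡12; β=2, v≡3 (mod 13); (12|13)=+1, (3|13)=+1; sign (−1)^0·+1^2·+1^1 = +1.
(a,b)_5: α=-6, u≡1; β=-9, v≡3 (mod 5); (1|5)=+1, (3|5)=-1; sign (−1)^0·+1^-9·-1^-6 = +1.
(a,b)_7: α=4, u≡2; β=6, v≡2 (mod 7); (2|7)=+1, (2|7)=+1; sign (−1)^0·+1^6·+1^4 = +1.
(a,b)_∞: sgn(39)=+, sgn(-6818915)=−, so +1.
(a,b)_37: α=2, u≡14; β=3, v≡5 (mod 37); (14|37)=-1, (5|37)=-1; sign (−1)^0·-1^3·-1^2 = -1.
(a,b)_2: α=-2, β=-2; u≡7, v≡5 (mod 8); ε(u)ε(v)=1·0, αω(v)=-2·1, βω(u)=-2·0; sum ≡ 0  ⇒  +1.
(39, -6818915 / ℚ) ramifies at {29, 37}: a division algebra.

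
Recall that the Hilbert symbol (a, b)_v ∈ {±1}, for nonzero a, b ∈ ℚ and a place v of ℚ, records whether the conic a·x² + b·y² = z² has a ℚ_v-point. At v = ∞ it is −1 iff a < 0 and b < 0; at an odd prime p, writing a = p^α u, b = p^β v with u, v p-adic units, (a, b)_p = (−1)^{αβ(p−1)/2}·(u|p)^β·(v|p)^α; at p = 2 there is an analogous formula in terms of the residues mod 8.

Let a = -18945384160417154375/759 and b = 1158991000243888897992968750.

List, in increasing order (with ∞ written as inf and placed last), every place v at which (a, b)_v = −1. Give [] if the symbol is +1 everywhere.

(a, b) ≡ (-35673, 1751438) mod (ℚ^×)²; places V = {2, 3, 5, 11, 13, 23, 29, 31, 41, 47, 53, ∞}.
(a,b)_31: α=2, u≡9; β=3, v≡14 (mod 31); (9|31)=+1, (14|31)=+1; sign (−1)^0·+1^3·+1^2 = +1.
(a,b)_41: α=2, u≡6; β=3, v≡5 (mod 41); (6|41)=-1, (5|41)=+1; sign (−1)^0·-1^3·+1^2 = -1.
(a,b)_23: α=-1, u≡6; β=0, v≡11 (mod 23); (6|23)=+1, (11|23)=-1; sign (−1)^0·+1^0·-1^-1 = -1.
(a,b)_2: α=0, β=1; u≡7, v≡7 (mod 8); ε(u)ε(v)=1·1, αω(v)=0·0, βω(u)=1·0; sum ≡ 1  ⇒  -1.
(a,b)_5: α=4, u≡2; β=8, v≡2 (mod 5); (2|5)=-1, (2|5)=-1; sign (−1)^0·-1^8·-1^4 = +1.
(a,b)_3: α=-1, u≡1; β=0, v≡2 (mod 3); (1|3)=+1, (2|3)=-1; sign (−1)^0·+1^0·-1^-1 = -1.
(a,b)_11: α=-1, u≡7; β=0, v≡7 (mod 11); (7|11)=-1, (7|11)=-1; sign (−1)^0·-1^0·-1^-1 = -1.
(a,b)_53: α=2, u≡13; β=3, v≡50 (mod 53); (13|53)=+1, (50|53)=-1; sign (−1)^0·+1^3·-1^2 = +1.
(a,b)_29: α=2, u≡26; β=0, v≡17 (mod 29); (26|29)=-1, (17|29)=-1; sign (−1)^0·-1^0·-1^2 = +1.
(a,b)_47: α=1, u≡41; β=2, v≡44 (mod 47); (41|47)=-1, (44|47)=-1; sign (−1)^0·-1^2·-1^1 = -1.
(a,b)_∞: sgn(-35673)=−, sgn(1751438)=+, so +1.
(a,b)_13: α=2, u≡3; β=3, v≡2 (mod 13); (3|13)=+1, (2|13)=-1; sign (−1)^0·+1^3·-1^2 = +1.
Ram(-35673, 1751438) = {2, 3, 11, 23, 41, 47}; no ℚ_2-point on the conic.

[2, 3, 11, 23, 41, 47]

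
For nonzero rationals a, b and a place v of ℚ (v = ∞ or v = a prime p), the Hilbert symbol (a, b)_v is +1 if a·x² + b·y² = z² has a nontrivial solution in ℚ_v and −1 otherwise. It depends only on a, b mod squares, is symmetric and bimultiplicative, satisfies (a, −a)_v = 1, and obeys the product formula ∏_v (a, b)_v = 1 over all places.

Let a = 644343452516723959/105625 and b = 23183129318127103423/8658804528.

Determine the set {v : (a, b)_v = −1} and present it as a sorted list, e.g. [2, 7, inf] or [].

[7, 23]

Mod squares: a ≡ 391, b ≡ 21. Check v ∈ {∞, 2, 3, 5, 7, 11, 13, 17, 23, 37, 43, 47}.
v=47: a=47^6·(≡20), b=47^4·(≡36) mod 47; (20|47)=-1, (36|47)=+1; (−1)^{6·4·23}·(-1)^4·(+1)^6 = +1.
v=43: a=43^0·(≡6), b=43^2·(≡9) mod 43; (6|43)=+1, (9|43)=+1; (−1)^{0·2·21}·(+1)^2·(+1)^0 = +1.
v=37: a=37^0·(≡10), b=37^-2·(≡34) mod 37; (10|37)=+1, (34|37)=+1; (−1)^{0·-2·18}·(+1)^-2·(+1)^0 = +1.
v=2: v_2(a)=0, v_2(b)=-4; units ≡ 7, 5 (mod 8); ε·ε+αω+βω = 1·0+0·1+-4·0 ≡ 0  ⇒  (a,b)_2 = +1.
v=11: a=11^0·(≡7), b=11^-4·(≡8) mod 11; (7|11)=-1, (8|11)=-1; (−1)^{0·-4·5}·(-1)^-4·(-1)^0 = +1.
v=3: a=3^0·(≡1), b=3^-3·(≡1) mod 3; (1|3)=+1, (1|3)=+1; (−1)^{0·-3·1}·(+1)^-3·(+1)^0 = +1.
v=∞: 391 > 0 and 21 > 0  ⇒  (a,b)_∞ = +1.
v=5: a=5^-4·(≡1), b=5^0·(≡1) mod 5; (1|5)=+1, (1|5)=+1; (−1)^{-4·0·2}·(+1)^0·(+1)^-4 = +1.
v=17: a=17^3·(≡14), b=17^2·(≡1) mod 17; (14|17)=-1, (1|17)=+1; (−1)^{3·2·8}·(-1)^2·(+1)^3 = +1.
v=23: a=23^3·(≡22), b=23^2·(≡17) mod 23; (22|23)=-1, (17|23)=-1; (−1)^{3·2·11}·(-1)^2·(-1)^3 = -1.
v=13: a=13^-2·(≡12), b=13^0·(≡2) mod 13; (12|13)=+1, (2|13)=-1; (−1)^{-2·0·6}·(+1)^0·(-1)^-2 = +1.
v=7: a=7^0·(≡3), b=7^5·(≡3) mod 7; (3|7)=-1, (3|7)=-1; (−1)^{0·5·3}·(-1)^5·(-1)^0 = -1.
|Ram(391, 21)| = 2, even; anisotropic at {7, 23}.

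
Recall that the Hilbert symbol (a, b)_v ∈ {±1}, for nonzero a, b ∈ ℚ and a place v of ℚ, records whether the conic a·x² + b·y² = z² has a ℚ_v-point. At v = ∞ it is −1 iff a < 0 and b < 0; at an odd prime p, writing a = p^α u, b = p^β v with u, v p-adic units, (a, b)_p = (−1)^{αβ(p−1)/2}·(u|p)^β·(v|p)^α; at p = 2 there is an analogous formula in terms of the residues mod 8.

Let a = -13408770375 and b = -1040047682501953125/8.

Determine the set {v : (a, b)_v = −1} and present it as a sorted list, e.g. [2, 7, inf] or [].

[3, inf]

Mod squares: a ≡ -15015, b ≡ -10. Check v ∈ {∞, 2, 3, 5, 7, 11, 13}.
v=3: a=3^7·(≡2), b=3^12·(≡2) mod 3; (2|3)=-1, (2|3)=-1; (−1)^{7·12·1}·(-1)^12·(-1)^7 = -1.
v=∞: -15015 < 0 and -10 < 0  ⇒  (a,b)_∞ = -1.
v=7: a=7^3·(≡2), b=7^2·(≡2) mod 7; (2|7)=+1, (2|7)=+1; (−1)^{3·2·3}·(+1)^2·(+1)^3 = +1.
v=2: v_2(a)=0, v_2(b)=-3; units ≡ 1, 3 (mod 8); ε·ε+αω+βω = 0·1+0·1+-3·0 ≡ 0  ⇒  (a,b)_2 = +1.
v=13: a=13^1·(≡6), b=13^2·(≡1) mod 13; (6|13)=-1, (1|13)=+1; (−1)^{1·2·6}·(-1)^2·(+1)^1 = +1.
v=5: a=5^3·(≡2), b=5^9·(≡3) mod 5; (2|5)=-1, (3|5)=-1; (−1)^{3·9·2}·(-1)^9·(-1)^3 = +1.
v=11: a=11^1·(≡10), b=11^2·(≡1) mod 11; (10|11)=-1, (1|11)=+1; (−1)^{1·2·5}·(-1)^2·(+1)^1 = +1.
(-15015, -10 / ℚ) ramifies at {3, ∞}: a division algebra.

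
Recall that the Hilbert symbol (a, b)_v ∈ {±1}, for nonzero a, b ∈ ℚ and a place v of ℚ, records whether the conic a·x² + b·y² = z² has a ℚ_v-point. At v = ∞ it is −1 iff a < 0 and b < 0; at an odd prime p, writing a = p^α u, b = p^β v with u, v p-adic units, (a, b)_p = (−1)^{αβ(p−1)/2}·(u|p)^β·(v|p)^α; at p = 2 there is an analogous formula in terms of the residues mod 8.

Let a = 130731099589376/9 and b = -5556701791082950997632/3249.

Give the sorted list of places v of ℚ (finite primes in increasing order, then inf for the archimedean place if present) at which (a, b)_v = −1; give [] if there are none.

[11, 17]

(a, b) ≡ (299, -8602) mod (ℚ^×)²; places V = {2, 3, 11, 13, 17, 19, 23, ∞}.
(a,b)_17: α=4, u≡11; β=7, v≡2 (mod 17); (11|17)=-1, (2|17)=+1; sign (−1)^0·-1^7·+1^4 = -1.
(a,b)_19: α=0, u≡18; β=-2, v≡5 (mod 19); (18|19)=-1, (5|19)=+1; sign (−1)^0·-1^-2·+1^0 = +1.
(a,b)_13: α=3, u≡9; β=4, v≡12 (mod 13); (9|13)=+1, (12|13)=+1; sign (−1)^0·+1^4·+1^3 = +1.
(a,b)_3: α=-2, u≡2; β=-2, v≡2 (mod 3); (2|3)=-1, (2|3)=-1; sign (−1)^0·-1^-2·-1^-2 = +1.
(a,b)_∞: sgn(299)=+, sgn(-8602)=−, so +1.
(a,b)_11: α=2, u≡2; β=5, v≡7 (mod 11); (2|11)=-1, (7|11)=-1; sign (−1)^0·-1^5·-1^2 = -1.
(a,b)_23: α=1, u≡8; β=1, v≡10 (mod 23); (8|23)=+1, (10|23)=-1; sign (−1)^1·+1^1·-1^1 = +1.
(a,b)_2: α=8, β=7; u≡3, v≡3 (mod 8); ε(u)ε(v)=1·1, αω(v)=8·1, βω(u)=7·1; sum ≡ 0  ⇒  +1.
Ram(299, -8602) = {11, 17}; no ℚ_11-point on the conic.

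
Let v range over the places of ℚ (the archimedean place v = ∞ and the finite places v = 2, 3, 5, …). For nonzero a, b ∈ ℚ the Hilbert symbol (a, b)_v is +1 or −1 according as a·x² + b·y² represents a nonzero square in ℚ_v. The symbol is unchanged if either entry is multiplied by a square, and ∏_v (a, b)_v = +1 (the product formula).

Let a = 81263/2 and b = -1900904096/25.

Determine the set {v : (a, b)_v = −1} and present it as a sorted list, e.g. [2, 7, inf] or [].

[7, 17, 43, 47]

Mod squares: a ≡ 162526, b ≡ -118806506. Check v ∈ {∞, 2, 5, 7, 13, 17, 19, 43, 47}.
v=5: a=5^0·(≡4), b=5^-2·(≡4) mod 5; (4|5)=+1, (4|5)=+1; (−1)^{0·-2·2}·(+1)^-2·(+1)^0 = +1.
v=17: a=17^0·(≡10), b=17^1·(≡11) mod 17; (10|17)=-1, (11|17)=-1; (−1)^{0·1·8}·(-1)^1·(-1)^0 = -1.
v=43: a=43^0·(≡18), b=43^1·(≡13) mod 43; (18|43)=-1, (13|43)=+1; (−1)^{0·1·21}·(-1)^1·(+1)^0 = -1.
v=∞: 162526 > 0 and -118806506 < 0  ⇒  (a,b)_∞ = +1.
v=13: a=13^1·(≡12), b=13^1·(≡3) mod 13; (12|13)=+1, (3|13)=+1; (−1)^{1·1·6}·(+1)^1·(+1)^1 = +1.
v=7: a=7^1·(≡5), b=7^1·(≡5) mod 7; (5|7)=-1, (5|7)=-1; (−1)^{1·1·3}·(-1)^1·(-1)^1 = -1.
v=19: a=19^1·(≡1), b=19^1·(≡18) mod 19; (1|19)=+1, (18|19)=-1; (−1)^{1·1·9}·(+1)^1·(-1)^1 = +1.
v=47: a=47^1·(≡42), b=47^1·(≡32) mod 47; (42|47)=+1, (32|47)=+1; (−1)^{1·1·23}·(+1)^1·(+1)^1 = -1.
v=2: v_2(a)=-1, v_2(b)=5; units ≡ 7, 3 (mod 8); ε·ε+αω+βω = 1·1+-1·1+5·0 ≡ 0  ⇒  (a,b)_2 = +1.
(162526, -118806506 / ℚ) ramifies at {7, 17, 43, 47}: a division algebra.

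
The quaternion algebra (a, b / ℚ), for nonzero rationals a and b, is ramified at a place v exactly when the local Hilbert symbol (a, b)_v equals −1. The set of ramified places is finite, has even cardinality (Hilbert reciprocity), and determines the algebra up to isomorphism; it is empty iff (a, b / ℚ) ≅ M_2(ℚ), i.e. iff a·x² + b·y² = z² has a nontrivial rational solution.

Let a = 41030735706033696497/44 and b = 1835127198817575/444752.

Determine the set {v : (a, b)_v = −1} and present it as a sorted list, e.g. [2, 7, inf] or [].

[2, 7, 11, 13]

Mod squares: a ≡ 187, b ≡ 51051. Check v ∈ {∞, 2, 3, 5, 7, 11, 13, 17, 19, 23, 29, 37}.
v=19: a=19^0·(≡4), b=19^-2·(≡11) mod 19; (4|19)=+1, (11|19)=+1; (−1)^{0·-2·9}·(+1)^-2·(+1)^0 = +1.
v=37: a=37^2·(≡32), b=37^2·(≡12) mod 37; (32|37)=-1, (12|37)=+1; (−1)^{2·2·18}·(-1)^2·(+1)^2 = +1.
v=23: a=23^6·(≡13), b=23^4·(≡17) mod 23; (13|23)=+1, (17|23)=-1; (−1)^{6·4·11}·(+1)^4·(-1)^6 = +1.
v=17: a=17^3·(≡14), b=17^3·(≡11) mod 17; (14|17)=-1, (11|17)=-1; (−1)^{3·3·8}·(-1)^3·(-1)^3 = +1.
v=7: a=7^2·(≡5), b=7^-1·(≡3) mod 7; (5|7)=-1, (3|7)=-1; (−1)^{2·-1·3}·(-1)^-1·(-1)^2 = -1.
v=29: a=29^2·(≡13), b=29^0·(≡21) mod 29; (13|29)=+1, (21|29)=-1; (−1)^{2·0·14}·(+1)^0·(-1)^2 = +1.
v=∞: 187 > 0 and 51051 > 0  ⇒  (a,b)_∞ = +1.
v=3: a=3^0·(≡1), b=3^1·(≡1) mod 3; (1|3)=+1, (1|3)=+1; (−1)^{0·1·1}·(+1)^1·(+1)^0 = +1.
v=13: a=13^0·(≡6), b=13^1·(≡4) mod 13; (6|13)=-1, (4|13)=+1; (−1)^{0·1·6}·(-1)^1·(+1)^0 = -1.
v=5: a=5^0·(≡3), b=5^2·(≡4) mod 5; (3|5)=-1, (4|5)=+1; (−1)^{0·2·2}·(-1)^2·(+1)^0 = +1.
v=11: a=11^-1·(≡7), b=11^-1·(≡2) mod 11; (7|11)=-1, (2|11)=-1; (−1)^{-1·-1·5}·(-1)^-1·(-1)^-1 = -1.
v=2: v_2(a)=-2, v_2(b)=-4; units ≡ 3, 3 (mod 8); ε·ε+αω+βω = 1·1+-2·1+-4·1 ≡ 1  ⇒  (a,b)_2 = -1.
Ram(187, 51051) = {2, 7, 11, 13}; no ℚ_2-point on the conic.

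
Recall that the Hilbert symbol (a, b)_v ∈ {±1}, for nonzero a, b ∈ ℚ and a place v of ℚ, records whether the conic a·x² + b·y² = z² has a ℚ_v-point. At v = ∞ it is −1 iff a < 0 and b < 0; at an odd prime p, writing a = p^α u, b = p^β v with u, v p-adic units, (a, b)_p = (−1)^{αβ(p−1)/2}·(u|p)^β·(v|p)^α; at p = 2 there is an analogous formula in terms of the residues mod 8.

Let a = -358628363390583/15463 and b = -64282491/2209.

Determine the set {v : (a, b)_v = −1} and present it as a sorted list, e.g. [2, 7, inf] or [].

[3, 13, 19, inf]

Mod squares: a ≡ -4641, b ≡ -88179. Check v ∈ {∞, 2, 3, 7, 11, 13, 17, 19, 23, 47}.
v=∞: -4641 < 0 and -88179 < 0  ⇒  (a,b)_∞ = -1.
v=19: a=19^2·(≡14), b=19^1·(≡12) mod 19; (14|19)=-1, (12|19)=-1; (−1)^{2·1·9}·(-1)^1·(-1)^2 = -1.
v=47: a=47^-2·(≡34), b=47^-2·(≡20) mod 47; (34|47)=+1, (20|47)=-1; (−1)^{-2·-2·23}·(+1)^-2·(-1)^-2 = +1.
v=13: a=13^1·(≡7), b=13^1·(≡10) mod 13; (7|13)=-1, (10|13)=+1; (−1)^{1·1·6}·(-1)^1·(+1)^1 = -1.
v=17: a=17^3·(≡15), b=17^1·(≡13) mod 17; (15|17)=+1, (13|17)=+1; (−1)^{3·1·8}·(+1)^1·(+1)^3 = +1.
v=3: a=3^5·(≡1), b=3^7·(≡1) mod 3; (1|3)=+1, (1|3)=+1; (−1)^{5·7·1}·(+1)^7·(+1)^5 = -1.
v=23: a=23^2·(≡5), b=23^0·(≡2) mod 23; (5|23)=-1, (2|23)=+1; (−1)^{2·0·11}·(-1)^0·(+1)^2 = +1.
v=2: v_2(a)=0, v_2(b)=0; units ≡ 7, 5 (mod 8); ε·ε+αω+βω = 1·0+0·1+0·0 ≡ 0  ⇒  (a,b)_2 = +1.
v=11: a=11^2·(≡9), b=11^0·(≡10) mod 11; (9|11)=+1, (10|11)=-1; (−1)^{2·0·5}·(+1)^0·(-1)^2 = +1.
v=7: a=7^-1·(≡2), b=7^1·(≡6) mod 7; (2|7)=+1, (6|7)=-1; (−1)^{-1·1·3}·(+1)^1·(-1)^-1 = +1.
Ram(-4641, -88179) = {3, 13, 19, ∞}; no ℚ_3-point on the conic.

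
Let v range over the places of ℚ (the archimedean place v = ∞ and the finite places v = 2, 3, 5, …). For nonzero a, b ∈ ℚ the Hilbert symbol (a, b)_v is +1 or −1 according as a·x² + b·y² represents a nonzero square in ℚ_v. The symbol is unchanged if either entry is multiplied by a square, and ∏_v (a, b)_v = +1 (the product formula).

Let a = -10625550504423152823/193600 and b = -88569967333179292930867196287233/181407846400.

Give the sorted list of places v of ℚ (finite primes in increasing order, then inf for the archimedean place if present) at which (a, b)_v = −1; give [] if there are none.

[41, inf]

(a, b) ≡ (-7, -63017) mod (ℚ^×)²; places V = {2, 3, 5, 7, 11, 19, 23, 29, 41, 53, ∞}.
(a,b)_41: α=2, u≡11; β=3, v≡31 (mod 41); (11|41)=-1, (31|41)=+1; sign (−1)^0·-1^3·+1^2 = -1.
(a,b)_11: α=-2, u≡5; β=-6, v≡8 (mod 11); (5|11)=+1, (8|11)=-1; sign (−1)^0·+1^-6·-1^-2 = +1.
(a,b)_2: α=-6, β=-12; u≡1, v≡7 (mod 8); ε(u)ε(v)=0·1, αω(v)=-6·0, βω(u)=-12·0; sum ≡ 0  ⇒  +1.
(a,b)_19: α=2, u≡14; β=2, v≡16 (mod 19); (14|19)=-1, (16|19)=+1; sign (−1)^0·-1^2·+1^2 = +1.
(a,b)_∞: sgn(-7)=−, sgn(-63017)=−, so -1.
(a,b)_23: α=0, u≡16; β=2, v≡16 (mod 23); (16|23)=+1, (16|23)=+1; sign (−1)^0·+1^2·+1^0 = +1.
(a,b)_5: α=-2, u≡3; β=-2, v≡2 (mod 5); (3|5)=-1, (2|5)=-1; sign (−1)^0·-1^-2·-1^-2 = +1.
(a,b)_3: α=2, u≡2; β=8, v≡1 (mod 3); (2|3)=-1, (1|3)=+1; sign (−1)^0·-1^8·+1^2 = +1.
(a,b)_53: α=2, u≡25; β=3, v≡30 (mod 53); (25|53)=+1, (30|53)=-1; sign (−1)^0·+1^3·-1^2 = +1.
(a,b)_7: α=7, u≡5; β=10, v≡1 (mod 7); (5|7)=-1, (1|7)=+1; sign (−1)^0·-1^10·+1^7 = +1.
(a,b)_29: α=2, u≡1; β=3, v≡27 (mod 29); (1|29)=+1, (27|29)=-1; sign (−1)^0·+1^3·-1^2 = +1.
|Ram(-7, -63017)| = 2, even; anisotropic at {41, ∞}.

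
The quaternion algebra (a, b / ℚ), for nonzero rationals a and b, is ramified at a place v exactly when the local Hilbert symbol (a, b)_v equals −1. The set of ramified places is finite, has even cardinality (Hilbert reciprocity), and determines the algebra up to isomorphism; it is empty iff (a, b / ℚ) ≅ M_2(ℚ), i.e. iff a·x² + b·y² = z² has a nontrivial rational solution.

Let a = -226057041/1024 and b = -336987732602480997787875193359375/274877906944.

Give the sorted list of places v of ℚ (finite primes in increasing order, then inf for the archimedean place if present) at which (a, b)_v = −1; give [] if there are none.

Mod squares: a ≡ -969, b ≡ -255. Check v ∈ {∞, 2, 3, 5, 7, 17, 19, 23}.
v=∞: -969 < 0 and -255 < 0  ⇒  (a,b)_∞ = -1.
v=17: a=17^1·(≡3), b=17^5·(≡4) mod 17; (3|17)=-1, (4|17)=+1; (−1)^{1·5·8}·(-1)^5·(+1)^1 = -1.
v=3: a=3^3·(≡1), b=3^5·(≡2) mod 3; (1|3)=+1, (2|3)=-1; (−1)^{3·5·1}·(+1)^5·(-1)^3 = +1.
v=23: a=23^2·(≡22), b=23^8·(≡10) mod 23; (22|23)=-1, (10|23)=-1; (−1)^{2·8·11}·(-1)^8·(-1)^2 = +1.
v=7: a=7^2·(≡2), b=7^2·(≡1) mod 7; (2|7)=+1, (1|7)=+1; (−1)^{2·2·3}·(+1)^2·(+1)^2 = +1.
v=5: a=5^0·(≡1), b=5^9·(≡4) mod 5; (1|5)=+1, (4|5)=+1; (−1)^{0·9·2}·(+1)^9·(+1)^0 = +1.
v=2: v_2(a)=-10, v_2(b)=-38; units ≡ 7, 1 (mod 8); ε·ε+αω+βω = 1·0+-10·0+-38·0 ≡ 0  ⇒  (a,b)_2 = +1.
v=19: a=19^1·(≡17), b=19^4·(≡7) mod 19; (17|19)=+1, (7|19)=+1; (−1)^{1·4·9}·(+1)^4·(+1)^1 = +1.
|Ram(-969, -255)| = 2, even; anisotropic at {17, ∞}.

[17, inf]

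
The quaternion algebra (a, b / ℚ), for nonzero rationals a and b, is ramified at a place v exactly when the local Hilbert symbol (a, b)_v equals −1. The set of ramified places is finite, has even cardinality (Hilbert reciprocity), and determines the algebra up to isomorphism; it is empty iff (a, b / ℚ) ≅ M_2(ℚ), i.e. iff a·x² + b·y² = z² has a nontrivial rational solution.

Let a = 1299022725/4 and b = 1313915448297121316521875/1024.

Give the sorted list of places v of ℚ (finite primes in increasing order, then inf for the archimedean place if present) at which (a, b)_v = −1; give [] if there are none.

[11, 13]

Mod squares: a ≡ 21, b ≡ 715. Check v ∈ {∞, 2, 3, 5, 7, 11, 13}.
v=5: a=5^2·(≡1), b=5^5·(≡3) mod 5; (1|5)=+1, (3|5)=-1; (−1)^{2·5·2}·(+1)^5·(-1)^2 = +1.
v=11: a=11^4·(≡8), b=11^11·(≡2) mod 11; (8|11)=-1, (2|11)=-1; (−1)^{4·11·5}·(-1)^11·(-1)^4 = -1.
v=3: a=3^1·(≡1), b=3^4·(≡1) mod 3; (1|3)=+1, (1|3)=+1; (−1)^{1·4·1}·(+1)^4·(+1)^1 = +1.
v=∞: 21 > 0 and 715 > 0  ⇒  (a,b)_∞ = +1.
v=13: a=13^2·(≡7), b=13^5·(≡12) mod 13; (7|13)=-1, (12|13)=+1; (−1)^{2·5·6}·(-1)^5·(+1)^2 = -1.
v=2: v_2(a)=-2, v_2(b)=-10; units ≡ 5, 3 (mod 8); ε·ε+αω+βω = 0·1+-2·1+-10·1 ≡ 0  ⇒  (a,b)_2 = +1.
v=7: a=7^1·(≡5), b=7^2·(≡2) mod 7; (5|7)=-1, (2|7)=+1; (−1)^{1·2·3}·(-1)^2·(+1)^1 = +1.
Ram(21, 715) = {11, 13}; no ℚ_11-point on the conic.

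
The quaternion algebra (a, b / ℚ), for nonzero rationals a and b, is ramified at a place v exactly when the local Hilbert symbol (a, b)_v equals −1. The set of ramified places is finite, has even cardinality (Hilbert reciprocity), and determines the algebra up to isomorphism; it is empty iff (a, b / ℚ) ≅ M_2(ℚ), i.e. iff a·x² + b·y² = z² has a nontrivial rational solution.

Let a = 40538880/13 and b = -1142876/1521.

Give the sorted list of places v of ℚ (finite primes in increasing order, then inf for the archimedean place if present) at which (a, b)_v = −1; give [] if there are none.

(a, b) ≡ (25415, -119) mod (ℚ^×)²; places V = {2, 3, 5, 7, 13, 17, 23, ∞}.
(a,b)_3: α=4, u≡2; β=-2, v≡1 (mod 3); (2|3)=-1, (1|3)=+1; sign (−1)^0·-1^-2·+1^4 = +1.
(a,b)_5: α=1, u≡2; β=0, v≡4 (mod 5); (2|5)=-1, (4|5)=+1; sign (−1)^0·-1^0·+1^1 = +1.
(a,b)_13: α=-1, u≡5; β=-2, v≡5 (mod 13); (5|13)=-1, (5|13)=-1; sign (−1)^0·-1^-2·-1^-1 = -1.
(a,b)_2: α=8, β=2; u≡7, v≡1 (mod 8); ε(u)ε(v)=1·0, αω(v)=8·0, βω(u)=2·0; sum ≡ 0  ⇒  +1.
(a,b)_∞: sgn(25415)=+, sgn(-119)=−, so +1.
(a,b)_7: α=0, u≡3; β=5, v≡1 (mod 7); (3|7)=-1, (1|7)=+1; sign (−1)^0·-1^5·+1^0 = -1.
(a,b)_17: α=1, u≡13; β=1, v≡3 (mod 17); (13|17)=+1, (3|17)=-1; sign (−1)^0·+1^1·-1^1 = -1.
(a,b)_23: α=1, u≡16; β=0, v≡21 (mod 23); (16|23)=+1, (21|23)=-1; sign (−1)^0·+1^0·-1^1 = -1.
Ram(25415, -119) = {7, 13, 17, 23}; no ℚ_7-point on the conic.

[7, 13, 17, 23]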